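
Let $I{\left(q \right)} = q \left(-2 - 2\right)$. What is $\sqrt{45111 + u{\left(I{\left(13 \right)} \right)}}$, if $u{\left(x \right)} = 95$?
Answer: $\sqrt{45206} \approx 212.62$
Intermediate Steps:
$I{\left(q \right)} = - 4 q$ ($I{\left(q \right)} = q \left(-4\right) = - 4 q$)
$\sqrt{45111 + u{\left(I{\left(13 \right)} \right)}} = \sqrt{45111 + 95} = \sqrt{45206}$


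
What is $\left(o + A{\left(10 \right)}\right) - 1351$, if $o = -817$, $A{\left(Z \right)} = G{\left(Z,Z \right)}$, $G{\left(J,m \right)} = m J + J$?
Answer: $-2058$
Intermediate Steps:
$G{\left(J,m \right)} = J + J m$ ($G{\left(J,m \right)} = J m + J = J + J m$)
$A{\left(Z \right)} = Z \left(1 + Z\right)$
$\left(o + A{\left(10 \right)}\right) - 1351 = \left(-817 + 10 \left(1 + 10\right)\right) - 1351 = \left(-817 + 10 \cdot 11\right) - 1351 = \left(-817 + 110\right) - 1351 = -707 - 1351 = -2058$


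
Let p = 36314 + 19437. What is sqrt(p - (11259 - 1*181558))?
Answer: 5*sqrt(9042) ≈ 475.45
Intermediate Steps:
p = 55751
sqrt(p - (11259 - 1*181558)) = sqrt(55751 - (11259 - 1*181558)) = sqrt(55751 - (11259 - 181558)) = sqrt(55751 - 1*(-170299)) = sqrt(55751 + 170299) = sqrt(226050) = 5*sqrt(9042)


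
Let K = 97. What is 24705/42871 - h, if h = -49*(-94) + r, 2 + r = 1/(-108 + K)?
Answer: -2170844298/471581 ≈ -4603.3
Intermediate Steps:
r = -23/11 (r = -2 + 1/(-108 + 97) = -2 + 1/(-11) = -2 - 1/11 = -23/11 ≈ -2.0909)
h = 50643/11 (h = -49*(-94) - 23/11 = 4606 - 23/11 = 50643/11 ≈ 4603.9)
24705/42871 - h = 24705/42871 - 1*50643/11 = 24705*(1/42871) - 50643/11 = 24705/42871 - 50643/11 = -2170844298/471581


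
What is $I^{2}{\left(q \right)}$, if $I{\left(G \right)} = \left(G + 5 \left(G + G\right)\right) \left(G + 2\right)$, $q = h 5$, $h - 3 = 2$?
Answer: $55130625$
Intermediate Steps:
$h = 5$ ($h = 3 + 2 = 5$)
$q = 25$ ($q = 5 \cdot 5 = 25$)
$I{\left(G \right)} = 11 G \left(2 + G\right)$ ($I{\left(G \right)} = \left(G + 5 \cdot 2 G\right) \left(2 + G\right) = \left(G + 10 G\right) \left(2 + G\right) = 11 G \left(2 + G\right)$)
$I^{2}{\left(q \right)} = \left(11 \cdot 25 \left(2 + 25\right)\right)^{2} = \left(11 \cdot 25 \cdot 27\right)^{2} = 7425^{2} = 55130625$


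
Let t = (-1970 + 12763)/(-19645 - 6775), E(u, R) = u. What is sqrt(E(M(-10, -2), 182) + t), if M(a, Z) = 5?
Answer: sqrt(801232735)/13210 ≈ 2.1428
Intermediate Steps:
t = -10793/26420 (t = 10793/(-26420) = 10793*(-1/26420) = -10793/26420 ≈ -0.40852)
sqrt(E(M(-10, -2), 182) + t) = sqrt(5 - 10793/26420) = sqrt(121307/26420) = sqrt(801232735)/13210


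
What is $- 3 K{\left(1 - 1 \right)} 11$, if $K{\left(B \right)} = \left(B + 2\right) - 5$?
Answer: $99$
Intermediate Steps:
$K{\left(B \right)} = -3 + B$ ($K{\left(B \right)} = \left(2 + B\right) - 5 = -3 + B$)
$- 3 K{\left(1 - 1 \right)} 11 = - 3 \left(-3 + \left(1 - 1\right)\right) 11 = - 3 \left(-3 + 0\right) 11 = \left(-3\right) \left(-3\right) 11 = 9 \cdot 11 = 99$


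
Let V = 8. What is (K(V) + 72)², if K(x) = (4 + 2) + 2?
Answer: 6400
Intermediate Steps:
K(x) = 8 (K(x) = 6 + 2 = 8)
(K(V) + 72)² = (8 + 72)² = 80² = 6400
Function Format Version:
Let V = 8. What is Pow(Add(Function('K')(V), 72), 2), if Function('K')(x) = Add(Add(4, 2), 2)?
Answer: 6400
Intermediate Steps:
Function('K')(x) = 8 (Function('K')(x) = Add(6, 2) = 8)
Pow(Add(Function('K')(V), 72), 2) = Pow(Add(8, 72), 2) = Pow(80, 2) = 6400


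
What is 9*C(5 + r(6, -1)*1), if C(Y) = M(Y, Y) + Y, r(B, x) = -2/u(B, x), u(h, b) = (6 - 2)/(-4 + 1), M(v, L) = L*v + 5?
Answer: 1935/4 ≈ 483.75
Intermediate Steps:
M(v, L) = 5 + L*v
u(h, b) = -4/3 (u(h, b) = 4/(-3) = 4*(-1/3) = -4/3)
r(B, x) = 3/2 (r(B, x) = -2/(-4/3) = -2*(-3/4) = 3/2)
C(Y) = 5 + Y + Y**2 (C(Y) = (5 + Y*Y) + Y = (5 + Y**2) + Y = 5 + Y + Y**2)
9*C(5 + r(6, -1)*1) = 9*(5 + (5 + (3/2)*1) + (5 + (3/2)*1)**2) = 9*(5 + (5 + 3/2) + (5 + 3/2)**2) = 9*(5 + 13/2 + (13/2)**2) = 9*(5 + 13/2 + 169/4) = 9*(215/4) = 1935/4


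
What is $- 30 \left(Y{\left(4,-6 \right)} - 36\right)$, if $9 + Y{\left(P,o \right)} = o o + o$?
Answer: $450$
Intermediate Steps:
$Y{\left(P,o \right)} = -9 + o + o^{2}$ ($Y{\left(P,o \right)} = -9 + \left(o o + o\right) = -9 + \left(o^{2} + o\right) = -9 + \left(o + o^{2}\right) = -9 + o + o^{2}$)
$- 30 \left(Y{\left(4,-6 \right)} - 36\right) = - 30 \left(\left(-9 - 6 + \left(-6\right)^{2}\right) - 36\right) = - 30 \left(\left(-9 - 6 + 36\right) - 36\right) = - 30 \left(21 - 36\right) = \left(-30\right) \left(-15\right) = 450$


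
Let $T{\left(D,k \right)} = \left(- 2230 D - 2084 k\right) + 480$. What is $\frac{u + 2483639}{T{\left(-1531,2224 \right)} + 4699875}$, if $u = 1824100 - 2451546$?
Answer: $\frac{1856193}{3479669} \approx 0.53344$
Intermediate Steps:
$u = -627446$
$T{\left(D,k \right)} = 480 - 2230 D - 2084 k$
$\frac{u + 2483639}{T{\left(-1531,2224 \right)} + 4699875} = \frac{-627446 + 2483639}{\left(480 - -3414130 - 4634816\right) + 4699875} = \frac{1856193}{\left(480 + 3414130 - 4634816\right) + 4699875} = \frac{1856193}{-1220206 + 4699875} = \frac{1856193}{3479669}$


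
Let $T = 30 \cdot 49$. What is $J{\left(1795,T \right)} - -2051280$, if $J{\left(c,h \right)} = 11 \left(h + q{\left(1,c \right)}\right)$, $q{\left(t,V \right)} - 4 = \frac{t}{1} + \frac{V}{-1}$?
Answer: $2047760$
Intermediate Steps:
$q{\left(t,V \right)} = 4 + t - V$ ($q{\left(t,V \right)} = 4 + \left(\frac{t}{1} + \frac{V}{-1}\right) = 4 + \left(t 1 + V \left(-1\right)\right) = 4 - \left(V - t\right) = 4 + t - V$)
$T = 1470$
$J{\left(c,h \right)} = 55 - 11 c + 11 h$ ($J{\left(c,h \right)} = 11 \left(h + \left(4 + 1 - c\right)\right) = 11 \left(h - \left(-5 + c\right)\right) = 11 \left(5 + h - c\right) = 55 - 11 c + 11 h$)
$J{\left(1795,T \right)} - -2051280 = \left(55 - 19745 + 11 \cdot 1470\right) - -2051280 = \left(55 - 19745 + 16170\right) + 2051280 = -3520 + 2051280 = 2047760$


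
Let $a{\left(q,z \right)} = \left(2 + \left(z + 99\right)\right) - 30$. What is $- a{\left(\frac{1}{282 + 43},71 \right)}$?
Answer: $-142$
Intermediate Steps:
$a{\left(q,z \right)} = 71 + z$ ($a{\left(q,z \right)} = \left(2 + \left(99 + z\right)\right) - 30 = \left(101 + z\right) - 30 = 71 + z$)
$- a{\left(\frac{1}{282 + 43},71 \right)} = - (71 + 71) = \left(-1\right) 142 = -142$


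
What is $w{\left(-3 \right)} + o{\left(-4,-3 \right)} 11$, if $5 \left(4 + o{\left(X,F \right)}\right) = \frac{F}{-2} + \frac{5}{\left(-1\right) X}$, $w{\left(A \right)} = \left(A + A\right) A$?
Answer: $- \frac{399}{20} \approx -19.95$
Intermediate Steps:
$w{\left(A \right)} = 2 A^{2}$ ($w{\left(A \right)} = 2 A A = 2 A^{2}$)
$o{\left(X,F \right)} = -4 - \frac{1}{X} - \frac{F}{10}$ ($o{\left(X,F \right)} = -4 + \frac{\frac{F}{-2} + \frac{5}{\left(-1\right) X}}{5} = -4 + \frac{F \left(- \frac{1}{2}\right) + 5 \left(- \frac{1}{X}\right)}{5} = -4 + \frac{- \frac{F}{2} - \frac{5}{X}}{5} = -4 + \frac{- \frac{5}{X} - \frac{F}{2}}{5} = -4 - \left(\frac{1}{X} + \frac{F}{10}\right) = -4 - \frac{1}{X} - \frac{F}{10}$)
$w{\left(-3 \right)} + o{\left(-4,-3 \right)} 11 = 2 \left(-3\right)^{2} + \left(-4 - \frac{1}{-4} - - \frac{3}{10}\right) 11 = 2 \cdot 9 + \left(-4 - - \frac{1}{4} + \frac{3}{10}\right) 11 = 18 + \left(-4 + \frac{1}{4} + \frac{3}{10}\right) 11 = 18 - \frac{759}{20} = - \frac{399}{20}$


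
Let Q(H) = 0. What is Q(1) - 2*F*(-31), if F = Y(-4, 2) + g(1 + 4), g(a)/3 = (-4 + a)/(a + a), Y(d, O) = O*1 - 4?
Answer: -527/5 ≈ -105.40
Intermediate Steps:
Y(d, O) = -4 + O (Y(d, O) = O - 4 = -4 + O)
g(a) = 3*(-4 + a)/(2*a) (g(a) = 3*((-4 + a)/(a + a)) = 3*((-4 + a)/((2*a))) = 3*((-4 + a)*(1/(2*a))) = 3*((-4 + a)/(2*a)) = 3*(-4 + a)/(2*a))
F = -17/10 (F = (-4 + 2) + (3/2 - 6/(1 + 4)) = -2 + (3/2 - 6/5) = -2 + 3/10 = -17/10 ≈ -1.7000)
Q(1) - 2*F*(-31) = 0 - 2*(-17/10)*(-31) = 0 + (17/5)*(-31) = 0 - 527/5 = -527/5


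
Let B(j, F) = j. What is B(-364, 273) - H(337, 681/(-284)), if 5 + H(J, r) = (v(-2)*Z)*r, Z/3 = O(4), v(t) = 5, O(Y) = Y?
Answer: -15274/71 ≈ -215.13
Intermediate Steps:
Z = 12 (Z = 3*4 = 12)
H(J, r) = -5 + 60*r (H(J, r) = -5 + (5*12)*r = -5 + 60*r)
B(-364, 273) - H(337, 681/(-284)) = -364 - (-5 + 60*(681/(-284))) = -364 - (-5 + 60*(681*(-1/284))) = -364 - (-5 + 60*(-681/284)) = -364 - (-5 - 10215/71) = -364 - 1*(-10570/71) = -364 + 10570/71 = -15274/71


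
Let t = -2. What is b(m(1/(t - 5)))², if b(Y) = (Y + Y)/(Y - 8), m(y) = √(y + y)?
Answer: -56/(56 - I*√14)² ≈ -0.01762 - 0.0023651*I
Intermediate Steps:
m(y) = √2*√y (m(y) = √(2*y) = √2*√y)
b(Y) = 2*Y/(-8 + Y) (b(Y) = (2*Y)/(-8 + Y) = 2*Y/(-8 + Y))
b(m(1/(t - 5)))² = (2*(√2*√(1/(-2 - 5)))/(-8 + √2*√(1/(-2 - 5))))² = (2*(√2*√(1/(-7)))/(-8 + √2*√(1/(-7))))² = (2*(√2*√(-⅐))/(-8 + √2*√(-⅐)))² = (2*(√2*(I*√7/7))/(-8 + √2*(I*√7/7)))² = (2*(I*√14/7)/(-8 + I*√14/7))² = (2*I*√14/(7*(-8 + I*√14/7)))² = -8/(7*(-8 + I*√14/7)²)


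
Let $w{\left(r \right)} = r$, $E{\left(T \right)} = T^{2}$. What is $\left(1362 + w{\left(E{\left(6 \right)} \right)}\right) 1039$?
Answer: $1452522$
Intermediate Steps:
$\left(1362 + w{\left(E{\left(6 \right)} \right)}\right) 1039 = \left(1362 + 6^{2}\right) 1039 = \left(1362 + 36\right) 1039 = 1398 \cdot 1039 = 1452522$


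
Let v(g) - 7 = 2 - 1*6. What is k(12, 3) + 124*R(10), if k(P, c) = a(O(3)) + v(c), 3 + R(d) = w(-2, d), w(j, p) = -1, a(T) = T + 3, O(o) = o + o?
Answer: -484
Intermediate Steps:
O(o) = 2*o
v(g) = 3 (v(g) = 7 + (2 - 1*6) = 7 + (2 - 6) = 7 - 4 = 3)
a(T) = 3 + T
R(d) = -4 (R(d) = -3 - 1 = -4)
k(P, c) = 12 (k(P, c) = (3 + 2*3) + 3 = (3 + 6) + 3 = 9 + 3 = 12)
k(12, 3) + 124*R(10) = 12 + 124*(-4) = 12 - 496 = -484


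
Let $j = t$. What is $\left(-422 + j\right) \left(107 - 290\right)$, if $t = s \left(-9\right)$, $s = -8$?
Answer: $64050$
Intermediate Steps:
$t = 72$ ($t = \left(-8\right) \left(-9\right) = 72$)
$j = 72$
$\left(-422 + j\right) \left(107 - 290\right) = \left(-422 + 72\right) \left(107 - 290\right) = \left(-350\right) \left(-183\right) = 64050$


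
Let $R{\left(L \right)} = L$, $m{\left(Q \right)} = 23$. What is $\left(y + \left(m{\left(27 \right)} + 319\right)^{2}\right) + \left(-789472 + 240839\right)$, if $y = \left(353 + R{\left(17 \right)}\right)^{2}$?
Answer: $-294769$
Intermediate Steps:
$y = 136900$ ($y = \left(353 + 17\right)^{2} = 370^{2} = 136900$)
$\left(y + \left(m{\left(27 \right)} + 319\right)^{2}\right) + \left(-789472 + 240839\right) = \left(136900 + \left(23 + 319\right)^{2}\right) + \left(-789472 + 240839\right) = \left(136900 + 342^{2}\right) - 548633 = \left(136900 + 116964\right) - 548633 = 253864 - 548633 = -294769$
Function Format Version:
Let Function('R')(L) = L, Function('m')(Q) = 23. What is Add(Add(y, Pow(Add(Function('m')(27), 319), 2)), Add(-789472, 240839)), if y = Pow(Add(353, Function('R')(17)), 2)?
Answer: -294769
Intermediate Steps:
y = 136900 (y = Pow(Add(353, 17), 2) = Pow(370, 2) = 136900)
Add(Add(y, Pow(Add(Function('m')(27), 319), 2)), Add(-789472, 240839)) = Add(Add(136900, Pow(Add(23, 319), 2)), Add(-789472, 240839)) = Add(Add(136900, Pow(342, 2)), -548633) = Add(Add(136900, 116964), -548633) = Add(253864, -548633) = -294769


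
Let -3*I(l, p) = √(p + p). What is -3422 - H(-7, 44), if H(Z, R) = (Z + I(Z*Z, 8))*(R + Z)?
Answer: -9341/3 ≈ -3113.7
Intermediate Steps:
I(l, p) = -√2*√p/3 (I(l, p) = -√(p + p)/3 = -√2*√p/3)
H(Z, R) = (-4/3 + Z)*(R + Z) (H(Z, R) = (Z - √2*√8/3)*(R + Z) = (Z - √2*2*√2/3)*(R + Z) = (Z - 4/3)*(R + Z) = (-4/3 + Z)*(R + Z))
-3422 - H(-7, 44) = -3422 - ((-7)² - 4/3*44 - 4/3*(-7) + 44*(-7)) = -3422 - (49 - 176/3 + 28/3 - 308) = -3422 - 1*(-925/3) = -3422 + 925/3 = -9341/3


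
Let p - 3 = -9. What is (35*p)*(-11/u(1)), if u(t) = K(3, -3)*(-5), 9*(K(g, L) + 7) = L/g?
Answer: 2079/32 ≈ 64.969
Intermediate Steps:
p = -6 (p = 3 - 9 = -6)
K(g, L) = -7 + L/(9*g) (K(g, L) = -7 + (L/g)/9 = -7 + L/(9*g))
u(t) = 320/9 (u(t) = (-7 + (1/9)*(-3)/3)*(-5) = (-7 + (1/9)*(-3)*(1/3))*(-5) = (-7 - 1/9)*(-5) = -64/9*(-5) = 320/9)
(35*p)*(-11/u(1)) = (35*(-6))*(-11/320/9) = -(-2310)*9/320 = -210*(-99/320) = 2079/32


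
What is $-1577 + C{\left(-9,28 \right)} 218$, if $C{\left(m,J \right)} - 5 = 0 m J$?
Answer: $-487$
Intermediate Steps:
$C{\left(m,J \right)} = 5$ ($C{\left(m,J \right)} = 5 + 0 m J = 5 + 0 J = 5 + 0 = 5$)
$-1577 + C{\left(-9,28 \right)} 218 = -1577 + 5 \cdot 218 = -1577 + 1090 = -487$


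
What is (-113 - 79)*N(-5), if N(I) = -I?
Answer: -960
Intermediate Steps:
(-113 - 79)*N(-5) = (-113 - 79)*(-1*(-5)) = -192*5 = -960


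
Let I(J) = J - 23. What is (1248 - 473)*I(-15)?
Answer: -29450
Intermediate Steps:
I(J) = -23 + J
(1248 - 473)*I(-15) = (1248 - 473)*(-23 - 15) = 775*(-38) = -29450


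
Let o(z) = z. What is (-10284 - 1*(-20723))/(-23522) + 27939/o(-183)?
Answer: -219697165/1434842 ≈ -153.12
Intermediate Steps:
(-10284 - 1*(-20723))/(-23522) + 27939/o(-183) = (-10284 - 1*(-20723))/(-23522) + 27939/(-183) = (-10284 + 20723)*(-1/23522) + 27939*(-1/183) = 10439*(-1/23522) - 9313/61 = -10439/23522 - 9313/61 = -219697165/1434842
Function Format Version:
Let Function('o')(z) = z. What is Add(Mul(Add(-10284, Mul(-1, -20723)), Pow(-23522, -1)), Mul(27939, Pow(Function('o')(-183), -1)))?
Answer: Rational(-219697165, 1434842) ≈ -153.12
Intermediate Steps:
Add(Mul(Add(-10284, Mul(-1, -20723)), Pow(-23522, -1)), Mul(27939, Pow(Function('o')(-183), -1))) = Add(Mul(Add(-10284, Mul(-1, -20723)), Pow(-23522, -1)), Mul(27939, Pow(-183, -1))) = Add(Mul(Add(-10284, 20723), Rational(-1, 23522)), Mul(27939, Rational(-1, 183))) = Add(Mul(10439, Rational(-1, 23522)), Rational(-9313, 61)) = Add(Rational(-10439, 23522), Rational(-9313, 61)) = Rational(-219697165, 1434842)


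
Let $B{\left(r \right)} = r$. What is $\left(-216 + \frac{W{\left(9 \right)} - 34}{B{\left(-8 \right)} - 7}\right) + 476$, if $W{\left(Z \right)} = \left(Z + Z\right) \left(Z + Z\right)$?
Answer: $\frac{722}{3} \approx 240.67$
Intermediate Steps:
$W{\left(Z \right)} = 4 Z^{2}$ ($W{\left(Z \right)} = 2 Z 2 Z = 4 Z^{2}$)
$\left(-216 + \frac{W{\left(9 \right)} - 34}{B{\left(-8 \right)} - 7}\right) + 476 = \left(-216 + \frac{4 \cdot 9^{2} - 34}{-8 - 7}\right) + 476 = \left(-216 + \frac{4 \cdot 81 - 34}{-15}\right) + 476 = \left(-216 + \left(324 - 34\right) \left(- \frac{1}{15}\right)\right) + 476 = \left(-216 + 290 \left(- \frac{1}{15}\right)\right) + 476 = \left(-216 - \frac{58}{3}\right) + 476 = - \frac{706}{3} + 476 = \frac{722}{3}$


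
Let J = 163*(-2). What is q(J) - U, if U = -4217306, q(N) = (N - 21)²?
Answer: 4337715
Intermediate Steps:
J = -326
q(N) = (-21 + N)²
q(J) - U = (-21 - 326)² - 1*(-4217306) = (-347)² + 4217306 = 120409 + 4217306 = 4337715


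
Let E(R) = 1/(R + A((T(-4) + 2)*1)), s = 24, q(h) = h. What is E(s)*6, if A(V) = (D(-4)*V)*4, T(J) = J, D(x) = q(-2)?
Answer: 3/20 ≈ 0.15000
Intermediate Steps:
D(x) = -2
A(V) = -8*V (A(V) = -2*V*4 = -8*V)
E(R) = 1/(16 + R) (E(R) = 1/(R - 8*(-4 + 2)) = 1/(R - (-16)) = 1/(R - 8*(-2)) = 1/(R + 16) = 1/(16 + R))
E(s)*6 = 6/(16 + 24) = 6/40 = (1/40)*6 = 3/20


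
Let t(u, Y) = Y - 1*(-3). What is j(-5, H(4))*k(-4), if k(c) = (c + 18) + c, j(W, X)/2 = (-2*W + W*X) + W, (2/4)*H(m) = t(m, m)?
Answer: -1300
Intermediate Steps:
t(u, Y) = 3 + Y (t(u, Y) = Y + 3 = 3 + Y)
H(m) = 6 + 2*m (H(m) = 2*(3 + m) = 6 + 2*m)
j(W, X) = -2*W + 2*W*X (j(W, X) = 2*((-2*W + W*X) + W) = 2*(-W + W*X) = -2*W + 2*W*X)
k(c) = 18 + 2*c (k(c) = (18 + c) + c = 18 + 2*c)
j(-5, H(4))*k(-4) = (2*(-5)*(-1 + (6 + 2*4)))*(18 + 2*(-4)) = (2*(-5)*(-1 + (6 + 8)))*(18 - 8) = (2*(-5)*(-1 + 14))*10 = (2*(-5)*13)*10 = -130*10 = -1300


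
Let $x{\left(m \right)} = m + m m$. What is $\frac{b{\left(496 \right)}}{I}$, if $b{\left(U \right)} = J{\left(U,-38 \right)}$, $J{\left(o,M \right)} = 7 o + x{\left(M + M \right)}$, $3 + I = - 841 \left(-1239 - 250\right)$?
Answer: $\frac{4586}{626123} \approx 0.0073244$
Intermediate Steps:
$I = 1252246$ ($I = -3 - 841 \left(-1239 - 250\right) = -3 - -1252249 = -3 + 1252249 = 1252246$)
$x{\left(m \right)} = m + m^{2}$
$J{\left(o,M \right)} = 7 o + 2 M \left(1 + 2 M\right)$ ($J{\left(o,M \right)} = 7 o + \left(M + M\right) \left(1 + \left(M + M\right)\right) = 7 o + 2 M \left(1 + 2 M\right)$)
$b{\left(U \right)} = 5700 + 7 U$ ($b{\left(U \right)} = 7 U + 2 \left(-38\right) \left(1 + 2 \left(-38\right)\right) = 7 U + 2 \left(-38\right) \left(1 - 76\right) = 7 U + 2 \left(-38\right) \left(-75\right) = 7 U + 5700 = 5700 + 7 U$)
$\frac{b{\left(496 \right)}}{I} = \frac{5700 + 7 \cdot 496}{1252246} = \left(5700 + 3472\right) \frac{1}{1252246} = 9172 \cdot \frac{1}{1252246} = \frac{4586}{626123}$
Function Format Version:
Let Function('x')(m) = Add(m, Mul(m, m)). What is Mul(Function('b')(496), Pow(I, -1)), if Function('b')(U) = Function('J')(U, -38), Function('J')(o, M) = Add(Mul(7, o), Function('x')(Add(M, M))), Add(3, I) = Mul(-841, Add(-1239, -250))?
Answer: Rational(4586, 626123) ≈ 0.0073244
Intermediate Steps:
I = 1252246 (I = Add(-3, Mul(-841, Add(-1239, -250))) = Add(-3, Mul(-841, -1489)) = Add(-3, 1252249) = 1252246)
Function('x')(m) = Add(m, Pow(m, 2))
Function('J')(o, M) = Add(Mul(7, o), Mul(2, M, Add(1, Mul(2, M)))) (Function('J')(o, M) = Add(Mul(7, o), Mul(Add(M, M), Add(1, Add(M, M)))) = Add(Mul(7, o), Mul(Mul(2, M), Add(1, Mul(2, M)))) = Add(Mul(7, o), Mul(2, M, Add(1, Mul(2, M)))))
Function('b')(U) = Add(5700, Mul(7, U)) (Function('b')(U) = Add(Mul(7, U), Mul(2, -38, Add(1, Mul(2, -38)))) = Add(Mul(7, U), Mul(2, -38, Add(1, -76))) = Add(Mul(7, U), Mul(2, -38, -75)) = Add(Mul(7, U), 5700) = Add(5700, Mul(7, U)))
Mul(Function('b')(496), Pow(I, -1)) = Mul(Add(5700, Mul(7, 496)), Pow(1252246, -1)) = Mul(Add(5700, 3472), Rational(1, 1252246)) = Mul(9172, Rational(1, 1252246)) = Rational(4586, 626123)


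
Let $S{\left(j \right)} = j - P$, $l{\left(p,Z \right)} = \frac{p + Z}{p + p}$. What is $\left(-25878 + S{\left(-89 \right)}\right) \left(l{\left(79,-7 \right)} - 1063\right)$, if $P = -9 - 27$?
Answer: $\frac{2176674071}{79} \approx 2.7553 \cdot 10^{7}$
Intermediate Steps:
$P = -36$ ($P = -9 - 27 = -36$)
$l{\left(p,Z \right)} = \frac{Z + p}{2 p}$
$S{\left(j \right)} = 36 + j$ ($S{\left(j \right)} = j - -36 = j + 36 = 36 + j$)
$\left(-25878 + S{\left(-89 \right)}\right) \left(l{\left(79,-7 \right)} - 1063\right) = \left(-25878 + \left(36 - 89\right)\right) \left(\frac{-7 + 79}{2 \cdot 79} - 1063\right) = \left(-25878 - 53\right) \left(\frac{1}{2} \cdot \frac{1}{79} \cdot 72 - 1063\right) = - 25931 \left(\frac{36}{79} - 1063\right) = \left(-25931\right) \left(- \frac{83941}{79}\right) = \frac{2176674071}{79}$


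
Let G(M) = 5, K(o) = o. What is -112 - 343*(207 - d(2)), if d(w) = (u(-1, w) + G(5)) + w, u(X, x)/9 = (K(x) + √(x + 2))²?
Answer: -19320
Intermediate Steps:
u(X, x) = 9*(x + √(2 + x))² (u(X, x) = 9*(x + √(x + 2))² = 9*(x + √(2 + x))²)
d(w) = 5 + w + 9*(w + √(2 + w))² (d(w) = (9*(w + √(2 + w))² + 5) + w = (5 + 9*(w + √(2 + w))²) + w = 5 + w + 9*(w + √(2 + w))²)
-112 - 343*(207 - d(2)) = -112 - 343*(207 - (5 + 2 + 9*(2 + √(2 + 2))²)) = -112 - 343*(207 - (5 + 2 + 9*(2 + √4)²)) = -112 - 343*(207 - (5 + 2 + 9*(2 + 2)²)) = -112 - 343*(207 - (5 + 2 + 9*4²)) = -112 - 343*(207 - (5 + 2 + 9*16)) = -112 - 343*(207 - (5 + 2 + 144)) = -112 - 343*(207 - 1*151) = -112 - 343*(207 - 151) = -112 - 343*56 = -112 - 19208 = -19320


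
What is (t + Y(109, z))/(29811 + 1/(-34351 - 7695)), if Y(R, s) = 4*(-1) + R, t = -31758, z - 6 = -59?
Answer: -1330882038/1253433305 ≈ -1.0618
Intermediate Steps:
z = -53 (z = 6 - 59 = -53)
Y(R, s) = -4 + R
(t + Y(109, z))/(29811 + 1/(-34351 - 7695)) = (-31758 + (-4 + 109))/(29811 + 1/(-34351 - 7695)) = (-31758 + 105)/(29811 + 1/(-42046)) = -31653/(29811 - 1/42046) = -31653/1253433305/42046 = -31653*42046/1253433305 = -1330882038/1253433305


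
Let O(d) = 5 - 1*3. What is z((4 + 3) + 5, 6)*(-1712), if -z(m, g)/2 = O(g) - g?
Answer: -13696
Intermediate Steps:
O(d) = 2 (O(d) = 5 - 3 = 2)
z(m, g) = -4 + 2*g (z(m, g) = -2*(2 - g) = -4 + 2*g)
z((4 + 3) + 5, 6)*(-1712) = (-4 + 2*6)*(-1712) = (-4 + 12)*(-1712) = 8*(-1712) = -13696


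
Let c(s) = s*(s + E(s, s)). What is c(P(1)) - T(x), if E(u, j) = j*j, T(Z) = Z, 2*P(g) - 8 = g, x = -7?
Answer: 947/8 ≈ 118.38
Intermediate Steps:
P(g) = 4 + g/2
E(u, j) = j²
c(s) = s*(s + s²)
c(P(1)) - T(x) = (4 + (½)*1)²*(1 + (4 + (½)*1)) - 1*(-7) = (4 + ½)²*(1 + (4 + ½)) + 7 = (9/2)²*(1 + 9/2) + 7 = (81/4)*(11/2) + 7 = 891/8 + 7 = 947/8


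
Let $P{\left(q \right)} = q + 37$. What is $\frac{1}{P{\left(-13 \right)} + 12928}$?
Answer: $\frac{1}{12952} \approx 7.7208 \cdot 10^{-5}$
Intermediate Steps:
$P{\left(q \right)} = 37 + q$
$\frac{1}{P{\left(-13 \right)} + 12928} = \frac{1}{\left(37 - 13\right) + 12928} = \frac{1}{24 + 12928} = \frac{1}{12952}$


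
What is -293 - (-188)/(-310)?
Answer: -45509/155 ≈ -293.61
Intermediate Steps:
-293 - (-188)/(-310) = -293 - (-188)*(-1)/310 = -293 - 1*94/155 = -293 - 94/155 = -45509/155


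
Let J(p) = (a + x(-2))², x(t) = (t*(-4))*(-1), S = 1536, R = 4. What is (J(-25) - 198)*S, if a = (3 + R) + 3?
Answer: -297984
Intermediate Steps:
x(t) = 4*t (x(t) = -4*t*(-1) = 4*t)
a = 10 (a = (3 + 4) + 3 = 7 + 3 = 10)
J(p) = 4 (J(p) = (10 + 4*(-2))² = (10 - 8)² = 2² = 4)
(J(-25) - 198)*S = (4 - 198)*1536 = -194*1536 = -297984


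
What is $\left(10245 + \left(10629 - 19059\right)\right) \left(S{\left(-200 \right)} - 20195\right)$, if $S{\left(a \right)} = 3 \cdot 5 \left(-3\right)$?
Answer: $-36735600$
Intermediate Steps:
$S{\left(a \right)} = -45$ ($S{\left(a \right)} = 15 \left(-3\right) = -45$)
$\left(10245 + \left(10629 - 19059\right)\right) \left(S{\left(-200 \right)} - 20195\right) = \left(10245 + \left(10629 - 19059\right)\right) \left(-45 - 20195\right) = \left(10245 - 8430\right) \left(-20240\right) = 1815 \left(-20240\right) = -36735600$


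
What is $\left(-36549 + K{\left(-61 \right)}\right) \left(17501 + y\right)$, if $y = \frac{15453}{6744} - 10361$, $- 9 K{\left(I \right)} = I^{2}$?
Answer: $- \frac{890196359767}{3372} \approx -2.64 \cdot 10^{8}$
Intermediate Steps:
$K{\left(I \right)} = - \frac{I^{2}}{9}$
$y = - \frac{23286377}{2248}$ ($y = 15453 \cdot \frac{1}{6744} - 10361 = \frac{5151}{2248} - 10361 = - \frac{23286377}{2248} \approx -10359.0$)
$\left(-36549 + K{\left(-61 \right)}\right) \left(17501 + y\right) = \left(-36549 - \frac{\left(-61\right)^{2}}{9}\right) \left(17501 - \frac{23286377}{2248}\right) = \left(-36549 - \frac{3721}{9}\right) \frac{16055871}{2248} = \left(- \frac{332662}{9}\right) \frac{16055871}{2248} = - \frac{890196359767}{3372}$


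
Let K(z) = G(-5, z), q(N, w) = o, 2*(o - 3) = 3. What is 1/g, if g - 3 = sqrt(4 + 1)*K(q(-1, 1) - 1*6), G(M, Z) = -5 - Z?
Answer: -12/209 - 14*sqrt(5)/209 ≈ -0.20720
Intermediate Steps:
o = 9/2 (o = 3 + (1/2)*3 = 3 + 3/2 = 9/2 ≈ 4.5000)
q(N, w) = 9/2
K(z) = -5 - z
g = 3 - 7*sqrt(5)/2 (g = 3 + sqrt(4 + 1)*(-5 - (9/2 - 1*6)) = 3 + sqrt(5)*(-5 - (9/2 - 6)) = 3 + sqrt(5)*(-5 - 1*(-3/2)) = 3 + sqrt(5)*(-5 + 3/2) = 3 + sqrt(5)*(-7/2) = 3 - 7*sqrt(5)/2 ≈ -4.8262)
1/g = 1/(3 - 7*sqrt(5)/2)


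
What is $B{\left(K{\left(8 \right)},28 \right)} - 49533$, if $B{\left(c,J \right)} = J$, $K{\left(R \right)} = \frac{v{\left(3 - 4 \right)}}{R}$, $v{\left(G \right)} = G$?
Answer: $-49505$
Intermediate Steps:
$K{\left(R \right)} = - \frac{1}{R}$ ($K{\left(R \right)} = \frac{3 - 4}{R} = - \frac{1}{R}$)
$B{\left(K{\left(8 \right)},28 \right)} - 49533 = 28 - 49533 = -49505$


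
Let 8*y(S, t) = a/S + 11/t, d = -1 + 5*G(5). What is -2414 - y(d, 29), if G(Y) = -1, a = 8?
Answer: -1680061/696 ≈ -2413.9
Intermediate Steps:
d = -6 (d = -1 + 5*(-1) = -1 - 5 = -6)
y(S, t) = 1/S + 11/(8*t) (y(S, t) = (8/S + 11/t)/8 = 1/S + 11/(8*t))
-2414 - y(d, 29) = -2414 - (1/(-6) + (11/8)/29) = -2414 - (-1/6 + (11/8)*(1/29)) = -2414 - (-1/6 + 11/232) = -2414 - 1*(-83/696) = -2414 + 83/696 = -1680061/696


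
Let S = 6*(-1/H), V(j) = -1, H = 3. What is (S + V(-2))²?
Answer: 9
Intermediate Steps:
S = -2 (S = 6*(-1/3) = 6*((⅓)*(-1)) = 6*(-⅓) = -2)
(S + V(-2))² = (-2 - 1)² = (-3)² = 9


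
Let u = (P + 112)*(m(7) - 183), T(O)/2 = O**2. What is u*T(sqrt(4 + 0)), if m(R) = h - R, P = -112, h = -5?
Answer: 0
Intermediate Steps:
m(R) = -5 - R
T(O) = 2*O**2
u = 0 (u = (-112 + 112)*((-5 - 1*7) - 183) = 0*((-5 - 7) - 183) = 0*(-12 - 183) = 0*(-195) = 0)
u*T(sqrt(4 + 0)) = 0*(2*(sqrt(4 + 0))**2) = 0*(2*(sqrt(4))**2) = 0*(2*2**2) = 0*(2*4) = 0*8 = 0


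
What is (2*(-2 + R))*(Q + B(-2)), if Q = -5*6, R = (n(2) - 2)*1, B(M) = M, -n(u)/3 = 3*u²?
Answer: 2560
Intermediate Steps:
n(u) = -9*u²
R = -38 (R = (-9*2² - 2)*1 = (-9*4 - 2)*1 = (-36 - 2)*1 = -38*1 = -38)
Q = -30
(2*(-2 + R))*(Q + B(-2)) = (2*(-2 - 38))*(-30 - 2) = (2*(-40))*(-32) = -80*(-32) = 2560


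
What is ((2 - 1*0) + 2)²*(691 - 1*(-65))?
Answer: 12096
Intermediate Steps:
((2 - 1*0) + 2)²*(691 - 1*(-65)) = ((2 + 0) + 2)²*(691 + 65) = (2 + 2)²*756 = 4²*756 = 16*756 = 12096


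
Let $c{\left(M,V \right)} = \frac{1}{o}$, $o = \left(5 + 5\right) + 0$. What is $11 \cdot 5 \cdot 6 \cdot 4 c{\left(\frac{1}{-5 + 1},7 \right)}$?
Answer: $132$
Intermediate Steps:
$o = 10$ ($o = 10 + 0 = 10$)
$c{\left(M,V \right)} = \frac{1}{10}$
$11 \cdot 5 \cdot 6 \cdot 4 c{\left(\frac{1}{-5 + 1},7 \right)} = 11 \cdot 5 \cdot 6 \cdot 4 \cdot \frac{1}{10} = 55 \cdot 24 \cdot \frac{1}{10} = 1320 \cdot \frac{1}{10} = 132$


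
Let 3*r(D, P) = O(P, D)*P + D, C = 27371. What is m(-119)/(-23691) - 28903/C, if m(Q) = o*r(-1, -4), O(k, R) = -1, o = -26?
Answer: -684029327/648446361 ≈ -1.0549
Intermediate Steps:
r(D, P) = -P/3 + D/3 (r(D, P) = (-P + D)/3 = (D - P)/3 = -P/3 + D/3)
m(Q) = -26 (m(Q) = -26*(-⅓*(-4) + (⅓)*(-1)) = -26*(4/3 - ⅓) = -26*1 = -26)
m(-119)/(-23691) - 28903/C = -26/(-23691) - 28903/27371 = -26*(-1/23691) - 28903*1/27371 = 26/23691 - 28903/27371 = -684029327/648446361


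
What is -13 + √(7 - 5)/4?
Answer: -13 + √2/4 ≈ -12.646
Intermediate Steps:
-13 + √(7 - 5)/4 = -13 + √2/4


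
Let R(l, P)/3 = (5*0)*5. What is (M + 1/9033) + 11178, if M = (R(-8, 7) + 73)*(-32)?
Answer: 79869787/9033 ≈ 8842.0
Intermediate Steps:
R(l, P) = 0 (R(l, P) = 3*((5*0)*5) = 3*(0*5) = 3*0 = 0)
M = -2336 (M = (0 + 73)*(-32) = 73*(-32) = -2336)
(M + 1/9033) + 11178 = (-2336 + 1/9033) + 11178 = -21101087/9033 + 11178 = 79869787/9033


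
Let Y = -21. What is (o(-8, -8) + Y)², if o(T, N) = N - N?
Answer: 441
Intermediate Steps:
o(T, N) = 0
(o(-8, -8) + Y)² = (0 - 21)² = (-21)² = 441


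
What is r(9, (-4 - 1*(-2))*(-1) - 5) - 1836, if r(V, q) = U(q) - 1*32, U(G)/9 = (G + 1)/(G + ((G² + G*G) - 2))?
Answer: -24302/13 ≈ -1869.4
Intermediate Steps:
U(G) = 9*(1 + G)/(-2 + G + 2*G²) (U(G) = 9*((G + 1)/(G + ((G² + G*G) - 2))) = 9*((1 + G)/(G + ((G² + G²) - 2))) = 9*((1 + G)/(G + (2*G² - 2))) = 9*((1 + G)/(G + (-2 + 2*G²))) = 9*((1 + G)/(-2 + G + 2*G²)) = 9*(1 + G)/(-2 + G + 2*G²))
r(V, q) = -32 + 9*(1 + q)/(-2 + q + 2*q²) (r(V, q) = 9*(1 + q)/(-2 + q + 2*q²) - 1*32 = 9*(1 + q)/(-2 + q + 2*q²) - 32 = -32 + 9*(1 + q)/(-2 + q + 2*q²))
r(9, (-4 - 1*(-2))*(-1) - 5) - 1836 = (73 - 64*((-4 - 1*(-2))*(-1) - 5)² - 23*((-4 - 1*(-2))*(-1) - 5))/(-2 + ((-4 - 1*(-2))*(-1) - 5) + 2*((-4 - 1*(-2))*(-1) - 5)²) - 1836 = (73 - 64*((-4 + 2)*(-1) - 5)² - 23*((-4 + 2)*(-1) - 5))/(-2 + ((-4 + 2)*(-1) - 5) + 2*((-4 + 2)*(-1) - 5)²) - 1836 = (73 - 64*(-2*(-1) - 5)² - 23*(-2*(-1) - 5))/(-2 + (-2*(-1) - 5) + 2*(-2*(-1) - 5)²) - 1836 = (73 - 64*(2 - 5)² - 23*(2 - 5))/(-2 + (2 - 5) + 2*(2 - 5)²) - 1836 = (73 - 64*(-3)² - 23*(-3))/(-2 - 3 + 2*(-3)²) - 1836 = (73 - 64*9 + 69)/(-2 - 3 + 2*9) - 1836 = (73 - 576 + 69)/(-2 - 3 + 18) - 1836 = -434/13 - 1836 = -24302/13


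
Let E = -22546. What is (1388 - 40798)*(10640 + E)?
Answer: 469215460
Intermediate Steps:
(1388 - 40798)*(10640 + E) = (1388 - 40798)*(10640 - 22546) = -39410*(-11906) = 469215460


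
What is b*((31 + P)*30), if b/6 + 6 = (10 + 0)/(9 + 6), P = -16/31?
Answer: -907200/31 ≈ -29265.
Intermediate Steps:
P = -16/31 (P = -16*1/31 = -16/31 ≈ -0.51613)
b = -32 (b = -36 + 6*((10 + 0)/(9 + 6)) = -36 + 6*(10/15) = -36 + 6*(10*(1/15)) = -36 + 6*(⅔) = -36 + 4 = -32)
b*((31 + P)*30) = -32*(31 - 16/31)*30 = -30240*30/31 = -32*28350/31 = -907200/31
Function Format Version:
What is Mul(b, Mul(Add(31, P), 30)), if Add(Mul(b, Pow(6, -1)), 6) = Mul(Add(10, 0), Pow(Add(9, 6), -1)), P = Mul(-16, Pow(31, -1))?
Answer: Rational(-907200, 31) ≈ -29265.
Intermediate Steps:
P = Rational(-16, 31) (P = Mul(-16, Rational(1, 31)) = Rational(-16, 31) ≈ -0.51613)
b = -32 (b = Add(-36, Mul(6, Mul(Add(10, 0), Pow(Add(9, 6), -1)))) = Add(-36, Mul(6, Mul(10, Pow(15, -1)))) = Add(-36, Mul(6, Mul(10, Rational(1, 15)))) = Add(-36, Mul(6, Rational(2, 3))) = Add(-36, 4) = -32)
Mul(b, Mul(Add(31, P), 30)) = Mul(-32, Mul(Add(31, Rational(-16, 31)), 30)) = Mul(-32, Mul(Rational(945, 31), 30)) = Mul(-32, Rational(28350, 31)) = Rational(-907200, 31)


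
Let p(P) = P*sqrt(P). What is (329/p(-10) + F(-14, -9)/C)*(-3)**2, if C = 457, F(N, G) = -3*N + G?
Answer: 297/457 + 2961*I*sqrt(10)/100 ≈ 0.64989 + 93.635*I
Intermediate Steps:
F(N, G) = G - 3*N
p(P) = P**(3/2)
(329/p(-10) + F(-14, -9)/C)*(-3)**2 = (329/((-10)**(3/2)) + (-9 - 3*(-14))/457)*(-3)**2 = (329/((-10*I*sqrt(10))) + (-9 + 42)*(1/457))*9 = (329*(I*sqrt(10)/100) + 33*(1/457))*9 = (329*I*sqrt(10)/100 + 33/457)*9 = (33/457 + 329*I*sqrt(10)/100)*9 = 297/457 + 2961*I*sqrt(10)/100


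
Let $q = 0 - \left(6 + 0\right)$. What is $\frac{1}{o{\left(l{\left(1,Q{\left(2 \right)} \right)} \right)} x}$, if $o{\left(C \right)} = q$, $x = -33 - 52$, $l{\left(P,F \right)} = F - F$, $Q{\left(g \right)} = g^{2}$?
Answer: $\frac{1}{510} \approx 0.0019608$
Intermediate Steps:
$l{\left(P,F \right)} = 0$
$x = -85$
$q = -6$ ($q = 0 - 6 = -6$)
$o{\left(C \right)} = -6$
$\frac{1}{o{\left(l{\left(1,Q{\left(2 \right)} \right)} \right)} x} = \frac{1}{\left(-6\right) \left(-85\right)} = \frac{1}{510}$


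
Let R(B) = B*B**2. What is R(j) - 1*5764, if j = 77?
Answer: 450769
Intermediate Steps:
R(B) = B**3
R(j) - 1*5764 = 77**3 - 1*5764 = 456533 - 5764 = 450769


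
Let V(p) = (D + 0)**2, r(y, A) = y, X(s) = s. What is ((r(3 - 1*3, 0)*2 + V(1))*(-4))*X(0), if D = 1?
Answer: 0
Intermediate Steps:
V(p) = 1 (V(p) = (1 + 0)**2 = 1**2 = 1)
((r(3 - 1*3, 0)*2 + V(1))*(-4))*X(0) = (((3 - 1*3)*2 + 1)*(-4))*0 = (((3 - 3)*2 + 1)*(-4))*0 = ((0*2 + 1)*(-4))*0 = ((0 + 1)*(-4))*0 = (1*(-4))*0 = -4*0 = 0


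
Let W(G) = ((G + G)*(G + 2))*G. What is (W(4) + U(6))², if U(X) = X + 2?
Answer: 40000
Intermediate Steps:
U(X) = 2 + X
W(G) = 2*G²*(2 + G) (W(G) = ((2*G)*(2 + G))*G = (2*G*(2 + G))*G = 2*G²*(2 + G))
(W(4) + U(6))² = (2*4²*(2 + 4) + (2 + 6))² = (2*16*6 + 8)² = (192 + 8)² = 200² = 40000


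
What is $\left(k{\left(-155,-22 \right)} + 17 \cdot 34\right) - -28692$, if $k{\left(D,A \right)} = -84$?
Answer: $29186$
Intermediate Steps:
$\left(k{\left(-155,-22 \right)} + 17 \cdot 34\right) - -28692 = \left(-84 + 17 \cdot 34\right) - -28692 = \left(-84 + 578\right) + 28692 = 494 + 28692 = 29186$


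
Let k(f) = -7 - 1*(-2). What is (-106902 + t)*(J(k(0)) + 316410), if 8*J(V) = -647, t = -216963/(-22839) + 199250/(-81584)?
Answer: -84007324663118114405/2484395968 ≈ -3.3814e+10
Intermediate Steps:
t = 2191673107/310549496 (t = -216963*(-1/22839) + 199250*(-1/81584) = 72321/7613 - 99625/40792 = 2191673107/310549496 ≈ 7.0574)
k(f) = -5 (k(f) = -7 + 2 = -5)
J(V) = -647/8 (J(V) = (⅛)*(-647) = -647/8)
(-106902 + t)*(J(k(0)) + 316410) = (-106902 + 2191673107/310549496)*(-647/8 + 316410) = -33196170548285/310549496*2530633/8 = -84007324663118114405/2484395968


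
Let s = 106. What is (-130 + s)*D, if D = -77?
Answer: 1848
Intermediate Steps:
(-130 + s)*D = (-130 + 106)*(-77) = -24*(-77) = 1848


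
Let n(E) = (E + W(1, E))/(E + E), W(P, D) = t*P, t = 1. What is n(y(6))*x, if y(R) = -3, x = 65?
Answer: 65/3 ≈ 21.667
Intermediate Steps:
W(P, D) = P (W(P, D) = 1*P = P)
n(E) = (1 + E)/(2*E) (n(E) = (E + 1)/(E + E) = (1 + E)/((2*E)) = (1 + E)*(1/(2*E)) = (1 + E)/(2*E))
n(y(6))*x = ((½)*(1 - 3)/(-3))*65 = ((½)*(-⅓)*(-2))*65 = (⅓)*65 = 65/3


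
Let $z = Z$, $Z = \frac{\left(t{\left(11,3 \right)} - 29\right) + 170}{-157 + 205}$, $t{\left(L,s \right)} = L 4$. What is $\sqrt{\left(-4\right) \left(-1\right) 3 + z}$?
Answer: $\frac{\sqrt{2283}}{12} \approx 3.9817$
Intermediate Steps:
$t{\left(L,s \right)} = 4 L$
$Z = \frac{185}{48}$ ($Z = \frac{\left(4 \cdot 11 - 29\right) + 170}{-157 + 205} = \frac{\left(44 - 29\right) + 170}{48} = \left(15 + 170\right) \frac{1}{48} = 185 \cdot \frac{1}{48} = \frac{185}{48} \approx 3.8542$)
$z = \frac{185}{48} \approx 3.8542$
$\sqrt{\left(-4\right) \left(-1\right) 3 + z} = \sqrt{\left(-4\right) \left(-1\right) 3 + \frac{185}{48}} = \sqrt{4 \cdot 3 + \frac{185}{48}} = \sqrt{12 + \frac{185}{48}} = \sqrt{\frac{761}{48}} = \frac{\sqrt{2283}}{12}$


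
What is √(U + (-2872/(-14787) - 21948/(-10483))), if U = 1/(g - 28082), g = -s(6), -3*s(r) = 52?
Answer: 5*√14313835256709766853306/395487591378 ≈ 1.5126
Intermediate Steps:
s(r) = -52/3 (s(r) = -⅓*52 = -52/3)
g = 52/3 (g = -1*(-52/3) = 52/3 ≈ 17.333)
U = -3/84194 (U = 1/(52/3 - 28082) = 1/(-84194/3) = -3/84194 ≈ -3.5632e-5)
√(U + (-2872/(-14787) - 21948/(-10483))) = √(-3/84194 + (-2872/(-14787) - 21948/(-10483))) = √(-3/84194 + (-2872*(-1/14787) - 21948*(-1/10483))) = √(-3/84194 + (2872/14787 + 21948/10483)) = √(-3/84194 + 354652252/155012121) = √(2714466060775/1186462774134) = 5*√14313835256709766853306/395487591378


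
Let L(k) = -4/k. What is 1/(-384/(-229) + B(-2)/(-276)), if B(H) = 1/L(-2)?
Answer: 126408/211739 ≈ 0.59700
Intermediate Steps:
B(H) = ½ (B(H) = 1/(-4/(-2)) = 1/(-4*(-½)) = 1/2 = ½)
1/(-384/(-229) + B(-2)/(-276)) = 1/(-384/(-229) + (½)/(-276)) = 1/(-384*(-1/229) + (½)*(-1/276)) = 1/(384/229 - 1/552) = 1/(211739/126408) = 126408/211739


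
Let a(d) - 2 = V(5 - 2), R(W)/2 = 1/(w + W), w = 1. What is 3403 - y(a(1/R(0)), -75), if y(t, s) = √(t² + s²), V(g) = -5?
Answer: 3403 - 3*√626 ≈ 3327.9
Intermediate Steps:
R(W) = 2/(1 + W)
a(d) = -3 (a(d) = 2 - 5 = -3)
y(t, s) = √(s² + t²)
3403 - y(a(1/R(0)), -75) = 3403 - √((-75)² + (-3)²) = 3403 - √(5625 + 9) = 3403 - √5634 = 3403 - 3*√626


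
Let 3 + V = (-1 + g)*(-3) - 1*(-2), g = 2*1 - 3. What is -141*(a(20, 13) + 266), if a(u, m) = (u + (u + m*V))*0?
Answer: -37506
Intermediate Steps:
g = -1 (g = 2 - 3 = -1)
V = 5 (V = -3 + ((-1 - 1)*(-3) - 1*(-2)) = -3 + (-2*(-3) + 2) = -3 + (6 + 2) = -3 + 8 = 5)
a(u, m) = 0 (a(u, m) = (u + (u + m*5))*0 = (u + (u + 5*m))*0 = (2*u + 5*m)*0 = 0)
-141*(a(20, 13) + 266) = -141*(0 + 266) = -141*266 = -37506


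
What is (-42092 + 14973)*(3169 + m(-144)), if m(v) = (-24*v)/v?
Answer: -85289255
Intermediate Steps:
m(v) = -24
(-42092 + 14973)*(3169 + m(-144)) = (-42092 + 14973)*(3169 - 24) = -27119*3145 = -85289255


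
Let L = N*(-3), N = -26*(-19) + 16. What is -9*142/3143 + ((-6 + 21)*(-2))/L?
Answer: -62035/160293 ≈ -0.38701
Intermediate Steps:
N = 510 (N = 494 + 16 = 510)
L = -1530 (L = 510*(-3) = -1530)
-9*142/3143 + ((-6 + 21)*(-2))/L = -9*142/3143 + ((-6 + 21)*(-2))/(-1530) = -1278*1/3143 + (15*(-2))*(-1/1530) = -1278/3143 - 30*(-1/1530) = -1278/3143 + 1/51 = -62035/160293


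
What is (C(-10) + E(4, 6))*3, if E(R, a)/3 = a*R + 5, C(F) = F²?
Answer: 561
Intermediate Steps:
E(R, a) = 15 + 3*R*a (E(R, a) = 3*(a*R + 5) = 3*(R*a + 5) = 3*(5 + R*a) = 15 + 3*R*a)
(C(-10) + E(4, 6))*3 = ((-10)² + (15 + 3*4*6))*3 = (100 + (15 + 72))*3 = (100 + 87)*3 = 187*3 = 561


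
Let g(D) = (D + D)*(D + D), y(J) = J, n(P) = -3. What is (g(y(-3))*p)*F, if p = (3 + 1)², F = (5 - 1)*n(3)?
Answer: -6912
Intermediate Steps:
F = -12 (F = (5 - 1)*(-3) = 4*(-3) = -12)
g(D) = 4*D² (g(D) = (2*D)*(2*D) = 4*D²)
p = 16 (p = 4² = 16)
(g(y(-3))*p)*F = ((4*(-3)²)*16)*(-12) = ((4*9)*16)*(-12) = (36*16)*(-12) = 576*(-12) = -6912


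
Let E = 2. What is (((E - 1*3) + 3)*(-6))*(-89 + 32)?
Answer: 684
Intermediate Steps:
(((E - 1*3) + 3)*(-6))*(-89 + 32) = (((2 - 1*3) + 3)*(-6))*(-89 + 32) = (((2 - 3) + 3)*(-6))*(-57) = ((-1 + 3)*(-6))*(-57) = (2*(-6))*(-57) = -12*(-57) = 684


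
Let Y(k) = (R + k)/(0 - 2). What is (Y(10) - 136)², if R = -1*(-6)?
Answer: 20736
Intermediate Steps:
R = 6
Y(k) = -3 - k/2 (Y(k) = (6 + k)/(0 - 2) = (6 + k)/(-2) = (6 + k)*(-½) = -3 - k/2)
(Y(10) - 136)² = ((-3 - ½*10) - 136)² = ((-3 - 5) - 136)² = (-8 - 136)² = (-144)² = 20736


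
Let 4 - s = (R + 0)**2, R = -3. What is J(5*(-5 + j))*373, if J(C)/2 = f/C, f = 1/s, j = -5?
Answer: 373/125 ≈ 2.9840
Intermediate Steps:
s = -5 (s = 4 - (-3 + 0)**2 = 4 - 1*(-3)**2 = 4 - 1*9 = 4 - 9 = -5)
f = -1/5 (f = 1/(-5) = -1/5 ≈ -0.20000)
J(C) = -2/(5*C) (J(C) = 2*(-1/(5*C)) = -2/(5*C))
J(5*(-5 + j))*373 = -2*1/(5*(-5 - 5))/5*373 = -2/(5*(5*(-10)))*373 = -2/5/(-50)*373 = -2/5*(-1/50)*373 = (1/125)*373 = 373/125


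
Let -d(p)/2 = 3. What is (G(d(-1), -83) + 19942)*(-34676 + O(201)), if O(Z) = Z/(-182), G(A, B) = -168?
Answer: -62399160671/91 ≈ -6.8571e+8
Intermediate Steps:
d(p) = -6 (d(p) = -2*3 = -6)
O(Z) = -Z/182 (O(Z) = Z*(-1/182) = -Z/182)
(G(d(-1), -83) + 19942)*(-34676 + O(201)) = (-168 + 19942)*(-34676 - 1/182*201) = 19774*(-34676 - 201/182) = 19774*(-6311233/182) = -62399160671/91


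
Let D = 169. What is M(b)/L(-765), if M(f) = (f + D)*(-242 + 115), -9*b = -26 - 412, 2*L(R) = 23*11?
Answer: -165862/759 ≈ -218.53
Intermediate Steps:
L(R) = 253/2 (L(R) = (23*11)/2 = (½)*253 = 253/2)
b = 146/3 (b = -(-26 - 412)/9 = -⅑*(-438) = 146/3 ≈ 48.667)
M(f) = -21463 - 127*f (M(f) = (f + 169)*(-242 + 115) = (169 + f)*(-127) = -21463 - 127*f)
M(b)/L(-765) = (-21463 - 127*146/3)/(253/2) = (-21463 - 18542/3)*(2/253) = -82931/3*2/253 = -165862/759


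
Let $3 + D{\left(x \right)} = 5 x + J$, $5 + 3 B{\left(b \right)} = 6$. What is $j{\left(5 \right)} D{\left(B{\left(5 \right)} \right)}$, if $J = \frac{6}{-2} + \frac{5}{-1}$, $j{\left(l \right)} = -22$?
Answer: $\frac{616}{3} \approx 205.33$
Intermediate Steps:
$J = -8$ ($J = 6 \left(- \frac{1}{2}\right) + 5 \left(-1\right) = -3 - 5 = -8$)
$B{\left(b \right)} = \frac{1}{3}$ ($B{\left(b \right)} = - \frac{5}{3} + \frac{1}{3} \cdot 6 = - \frac{5}{3} + 2 = \frac{1}{3}$)
$D{\left(x \right)} = -11 + 5 x$ ($D{\left(x \right)} = -3 + \left(5 x - 8\right) = -3 + \left(-8 + 5 x\right) = -11 + 5 x$)
$j{\left(5 \right)} D{\left(B{\left(5 \right)} \right)} = - 22 \left(-11 + 5 \cdot \frac{1}{3}\right) = - 22 \left(-11 + \frac{5}{3}\right) = \left(-22\right) \left(- \frac{28}{3}\right) = \frac{616}{3}$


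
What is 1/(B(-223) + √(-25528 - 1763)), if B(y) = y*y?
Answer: 49729/2473000732 - I*√27291/2473000732 ≈ 2.0109e-5 - 6.6801e-8*I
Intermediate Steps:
B(y) = y²
1/(B(-223) + √(-25528 - 1763)) = 1/((-223)² + √(-25528 - 1763)) = 1/(49729 + √(-27291)) = 1/(49729 + I*√27291)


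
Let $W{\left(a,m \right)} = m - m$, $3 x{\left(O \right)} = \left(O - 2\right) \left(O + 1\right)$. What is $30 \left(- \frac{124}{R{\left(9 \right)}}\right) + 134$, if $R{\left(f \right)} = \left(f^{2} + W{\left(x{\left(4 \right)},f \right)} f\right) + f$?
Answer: $\frac{278}{3} \approx 92.667$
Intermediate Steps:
$x{\left(O \right)} = \frac{\left(1 + O\right) \left(-2 + O\right)}{3}$ ($x{\left(O \right)} = \frac{\left(O - 2\right) \left(O + 1\right)}{3} = \frac{\left(-2 + O\right) \left(1 + O\right)}{3} = \frac{\left(1 + O\right) \left(-2 + O\right)}{3}$)
$W{\left(a,m \right)} = 0$
$R{\left(f \right)} = f + f^{2}$ ($R{\left(f \right)} = \left(f^{2} + 0 f\right) + f = \left(f^{2} + 0\right) + f = f^{2} + f = f + f^{2}$)
$30 \left(- \frac{124}{R{\left(9 \right)}}\right) + 134 = 30 \left(- \frac{124}{9 \left(1 + 9\right)}\right) + 134 = 30 \left(- \frac{124}{9 \cdot 10}\right) + 134 = 30 \left(- \frac{124}{90}\right) + 134 = 30 \left(\left(-124\right) \frac{1}{90}\right) + 134 = 30 \left(- \frac{62}{45}\right) + 134 = - \frac{124}{3} + 134 = \frac{278}{3}$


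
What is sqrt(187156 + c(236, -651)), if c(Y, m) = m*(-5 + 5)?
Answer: 2*sqrt(46789) ≈ 432.62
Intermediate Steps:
c(Y, m) = 0 (c(Y, m) = m*0 = 0)
sqrt(187156 + c(236, -651)) = sqrt(187156 + 0) = sqrt(187156) = 2*sqrt(46789)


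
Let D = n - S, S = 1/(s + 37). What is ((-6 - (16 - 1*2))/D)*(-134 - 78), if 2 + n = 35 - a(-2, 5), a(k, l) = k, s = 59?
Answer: 407040/3359 ≈ 121.18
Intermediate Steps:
n = 35 (n = -2 + (35 - 1*(-2)) = -2 + (35 + 2) = -2 + 37 = 35)
S = 1/96 (S = 1/(59 + 37) = 1/96 ≈ 0.010417)
D = 3359/96 (D = 35 - 1*1/96 = 35 - 1/96 = 3359/96 ≈ 34.990)
((-6 - (16 - 1*2))/D)*(-134 - 78) = ((-6 - (16 - 1*2))/(3359/96))*(-134 - 78) = ((-6 - (16 - 2))*(96/3359))*(-212) = ((-6 - 1*14)*(96/3359))*(-212) = ((-6 - 14)*(96/3359))*(-212) = -20*96/3359*(-212) = -1920/3359*(-212) = 407040/3359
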